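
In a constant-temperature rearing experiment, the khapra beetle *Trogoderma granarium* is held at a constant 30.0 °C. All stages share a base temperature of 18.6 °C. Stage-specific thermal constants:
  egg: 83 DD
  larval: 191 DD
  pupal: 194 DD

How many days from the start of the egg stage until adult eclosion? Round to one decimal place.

Daily accumulation at 30.0 °C = 30.0 − 18.6 = 11.4 DD/day.
Total K = 83 + 191 + 194 = 468 DD.
Total duration = 468 / 11.4 = 41.053 ≈ 41.1 days.

41.1 days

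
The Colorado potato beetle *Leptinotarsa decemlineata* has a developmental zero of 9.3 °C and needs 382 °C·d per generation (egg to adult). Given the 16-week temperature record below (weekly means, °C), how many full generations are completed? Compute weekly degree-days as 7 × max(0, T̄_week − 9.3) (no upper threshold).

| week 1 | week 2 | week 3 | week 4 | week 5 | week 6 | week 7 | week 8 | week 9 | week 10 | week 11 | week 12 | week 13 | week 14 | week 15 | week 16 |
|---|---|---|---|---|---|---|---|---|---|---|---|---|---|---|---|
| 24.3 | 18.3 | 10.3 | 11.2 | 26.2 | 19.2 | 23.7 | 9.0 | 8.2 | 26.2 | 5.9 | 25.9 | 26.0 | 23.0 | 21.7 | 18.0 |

Weekly DD (7 × max(0, T̄ − 9.3)): 105.0, 63.0, 7.0, 13.3, 118.3, 69.3, 100.8, 0.0, 0.0, 118.3, 0.0, 116.2, 116.9, 95.9, 86.8, 60.9.
Season total = 1071.7 DD.
Complete generations = ⌊1071.7 / 382⌋ = 2.

2 generations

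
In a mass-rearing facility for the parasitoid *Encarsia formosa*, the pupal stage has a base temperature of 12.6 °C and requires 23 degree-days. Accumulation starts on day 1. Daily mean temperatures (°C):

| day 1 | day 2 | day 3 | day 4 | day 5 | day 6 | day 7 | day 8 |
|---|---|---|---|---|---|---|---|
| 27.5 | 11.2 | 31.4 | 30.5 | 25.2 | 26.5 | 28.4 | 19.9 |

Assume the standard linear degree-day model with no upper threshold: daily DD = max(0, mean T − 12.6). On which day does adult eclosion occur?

Daily DD above 12.6 °C: 14.9, 0.0, 18.8, 17.9, 12.6, 13.9, 15.8, 7.3.
Cumulative: 14.9, 14.9, 33.7, 51.6, 64.2, 78.1, 93.9, 101.2.
The total first reaches 23 DD on day 3.

day 3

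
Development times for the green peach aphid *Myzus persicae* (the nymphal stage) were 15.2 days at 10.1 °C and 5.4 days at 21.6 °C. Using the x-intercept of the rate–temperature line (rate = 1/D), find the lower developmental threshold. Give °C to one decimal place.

Under the model K = D·(T − T_b), so D₁·(T₁ − T_b) = D₂·(T₂ − T_b).
15.2·(10.1 − T_b) = 5.4·(21.6 − T_b)
T_b = (15.2·10.1 − 5.4·21.6) / (15.2 − 5.4) = 36.88 / 9.8 = 3.763 °C ≈ 3.8 °C.

3.8 °C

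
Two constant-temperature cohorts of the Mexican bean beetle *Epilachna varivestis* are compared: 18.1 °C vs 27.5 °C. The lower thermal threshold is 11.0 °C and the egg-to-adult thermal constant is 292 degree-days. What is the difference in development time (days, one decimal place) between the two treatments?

23.4 days

At 18.1 °C: 292 / (18.1 − 11.0) = 292 / 7.1 = 41.127 d.
At 27.5 °C: 292 / (27.5 − 11.0) = 292 / 16.5 = 17.697 d.
Difference = |41.127 − 17.697| = 23.430 ≈ 23.4 days.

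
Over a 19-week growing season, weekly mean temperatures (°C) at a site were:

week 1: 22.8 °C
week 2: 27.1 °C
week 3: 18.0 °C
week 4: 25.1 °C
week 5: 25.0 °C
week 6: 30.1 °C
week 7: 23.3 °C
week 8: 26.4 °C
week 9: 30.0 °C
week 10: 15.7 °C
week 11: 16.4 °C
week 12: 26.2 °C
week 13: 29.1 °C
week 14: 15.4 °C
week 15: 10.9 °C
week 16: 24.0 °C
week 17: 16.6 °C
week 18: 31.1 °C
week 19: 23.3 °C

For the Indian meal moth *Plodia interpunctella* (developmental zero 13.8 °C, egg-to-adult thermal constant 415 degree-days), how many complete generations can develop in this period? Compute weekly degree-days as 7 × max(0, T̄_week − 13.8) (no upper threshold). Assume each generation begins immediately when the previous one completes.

Weekly DD (7 × max(0, T̄ − 13.8)): 63.0, 93.1, 29.4, 79.1, 78.4, 114.1, 66.5, 88.2, 113.4, 13.3, 18.2, 86.8, 107.1, 11.2, 0.0, 71.4, 19.6, 121.1, 66.5.
Season total = 1240.4 DD.
Complete generations = ⌊1240.4 / 415⌋ = 2.

2 generations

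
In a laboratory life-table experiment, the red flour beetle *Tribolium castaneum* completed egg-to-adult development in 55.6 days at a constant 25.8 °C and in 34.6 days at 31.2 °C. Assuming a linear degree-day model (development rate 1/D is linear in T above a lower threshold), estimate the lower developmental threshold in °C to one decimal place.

Linear rate model ⇒ the product D·(T − T_b) is constant across temperatures.
55.6·(25.8 − T_b) = 34.6·(31.2 − T_b)
T_b = (55.6·25.8 − 34.6·31.2) / (55.6 − 34.6) = 354.96 / 21.0 = 16.903 °C ≈ 16.9 °C.

16.9 °C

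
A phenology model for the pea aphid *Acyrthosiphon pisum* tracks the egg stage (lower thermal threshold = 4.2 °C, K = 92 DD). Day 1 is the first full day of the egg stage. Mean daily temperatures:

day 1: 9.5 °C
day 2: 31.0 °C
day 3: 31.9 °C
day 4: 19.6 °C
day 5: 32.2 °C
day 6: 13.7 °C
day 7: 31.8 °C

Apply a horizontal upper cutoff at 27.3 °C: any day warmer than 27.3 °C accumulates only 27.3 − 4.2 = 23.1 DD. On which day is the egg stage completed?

Daily DD above 4.2 °C (capped at 23.1): 5.3, 23.1, 23.1, 15.4, 23.1, 9.5, 23.1.
Cumulative: 5.3, 28.4, 51.5, 66.9, 90.0, 99.5, 122.6.
The total first reaches 92 DD on day 6.

day 6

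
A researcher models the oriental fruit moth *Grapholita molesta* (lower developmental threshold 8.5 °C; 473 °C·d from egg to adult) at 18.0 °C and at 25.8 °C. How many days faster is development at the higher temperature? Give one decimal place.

At 18.0 °C: 473 / (18.0 − 8.5) = 473 / 9.5 = 49.789 d.
At 25.8 °C: 473 / (25.8 − 8.5) = 473 / 17.3 = 27.341 d.
Difference = |49.789 − 27.341| = 22.448 ≈ 22.4 days.

22.4 days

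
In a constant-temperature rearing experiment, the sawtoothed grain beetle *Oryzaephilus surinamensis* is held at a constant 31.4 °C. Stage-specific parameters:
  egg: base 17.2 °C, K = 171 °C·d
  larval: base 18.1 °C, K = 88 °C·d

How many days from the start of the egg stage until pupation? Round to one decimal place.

18.7 days

egg: 171 / (31.4 − 17.2) = 171 / 14.2 = 12.042 d.
larval: 88 / (31.4 − 18.1) = 88 / 13.3 = 6.617 d.
Sum = 18.659 ≈ 18.7 days.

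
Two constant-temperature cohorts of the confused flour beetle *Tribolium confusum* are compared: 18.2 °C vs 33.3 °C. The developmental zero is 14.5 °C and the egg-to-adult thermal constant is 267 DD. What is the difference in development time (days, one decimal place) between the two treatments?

58.0 days

At 18.2 °C: 267 / (18.2 − 14.5) = 267 / 3.7 = 72.162 d.
At 33.3 °C: 267 / (33.3 − 14.5) = 267 / 18.8 = 14.202 d.
Difference = |72.162 − 14.202| = 57.960 ≈ 58.0 days.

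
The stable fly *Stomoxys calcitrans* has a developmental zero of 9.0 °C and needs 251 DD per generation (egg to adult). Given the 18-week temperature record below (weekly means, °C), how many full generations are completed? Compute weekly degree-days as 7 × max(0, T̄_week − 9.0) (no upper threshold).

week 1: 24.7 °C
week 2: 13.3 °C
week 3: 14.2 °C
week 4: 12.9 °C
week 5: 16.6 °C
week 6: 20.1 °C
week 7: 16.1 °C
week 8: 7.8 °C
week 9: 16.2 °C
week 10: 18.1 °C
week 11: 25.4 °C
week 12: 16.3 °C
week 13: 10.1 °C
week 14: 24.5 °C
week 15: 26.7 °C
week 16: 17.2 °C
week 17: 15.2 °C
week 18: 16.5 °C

Weekly DD (7 × max(0, T̄ − 9.0)): 109.9, 30.1, 36.4, 27.3, 53.2, 77.7, 49.7, 0.0, 50.4, 63.7, 114.8, 51.1, 7.7, 108.5, 123.9, 57.4, 43.4, 52.5.
Season total = 1057.7 DD.
Complete generations = ⌊1057.7 / 251⌋ = 4.

4 generations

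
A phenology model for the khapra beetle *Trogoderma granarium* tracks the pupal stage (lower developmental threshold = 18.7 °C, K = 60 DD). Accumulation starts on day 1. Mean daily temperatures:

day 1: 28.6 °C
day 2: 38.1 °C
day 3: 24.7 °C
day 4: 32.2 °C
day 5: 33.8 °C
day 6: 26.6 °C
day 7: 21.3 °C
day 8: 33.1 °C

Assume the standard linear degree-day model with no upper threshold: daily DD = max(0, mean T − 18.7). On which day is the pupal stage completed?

Daily DD above 18.7 °C: 9.9, 19.4, 6.0, 13.5, 15.1, 7.9, 2.6, 14.4.
Cumulative: 9.9, 29.3, 35.3, 48.8, 63.9, 71.8, 74.4, 88.8.
The total first reaches 60 DD on day 5.

day 5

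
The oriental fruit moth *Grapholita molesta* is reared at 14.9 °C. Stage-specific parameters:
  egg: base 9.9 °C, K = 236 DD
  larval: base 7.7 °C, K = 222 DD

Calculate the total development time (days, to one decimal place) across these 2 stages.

egg: 236 / (14.9 − 9.9) = 236 / 5.0 = 47.200 d.
larval: 222 / (14.9 − 7.7) = 222 / 7.2 = 30.833 d.
Sum = 78.033 ≈ 78.0 days.

78.0 days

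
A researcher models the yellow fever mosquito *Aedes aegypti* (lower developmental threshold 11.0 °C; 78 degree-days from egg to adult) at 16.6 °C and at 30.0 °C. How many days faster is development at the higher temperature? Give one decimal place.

At 16.6 °C: 78 / (16.6 − 11.0) = 78 / 5.6 = 13.929 d.
At 30.0 °C: 78 / (30.0 − 11.0) = 78 / 19.0 = 4.105 d.
Difference = |13.929 − 4.105| = 9.823 ≈ 9.8 days.

9.8 days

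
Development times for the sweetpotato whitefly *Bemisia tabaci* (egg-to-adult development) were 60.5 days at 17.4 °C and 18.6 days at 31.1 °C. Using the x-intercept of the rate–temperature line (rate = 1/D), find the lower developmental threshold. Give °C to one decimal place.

11.3 °C

Under the model K = D·(T − T_b), so D₁·(T₁ − T_b) = D₂·(T₂ − T_b).
60.5·(17.4 − T_b) = 18.6·(31.1 − T_b)
T_b = (60.5·17.4 − 18.6·31.1) / (60.5 − 18.6) = 474.24 / 41.9 = 11.318 °C ≈ 11.3 °C.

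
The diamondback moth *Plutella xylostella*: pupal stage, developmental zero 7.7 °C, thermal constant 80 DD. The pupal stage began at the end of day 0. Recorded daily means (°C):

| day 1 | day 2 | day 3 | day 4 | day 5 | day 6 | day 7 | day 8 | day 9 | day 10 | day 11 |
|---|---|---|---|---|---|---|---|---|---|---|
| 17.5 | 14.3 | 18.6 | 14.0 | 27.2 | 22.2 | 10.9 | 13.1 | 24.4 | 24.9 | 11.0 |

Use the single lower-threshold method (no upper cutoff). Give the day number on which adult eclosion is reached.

day 9

Daily DD above 7.7 °C: 9.8, 6.6, 10.9, 6.3, 19.5, 14.5, 3.2, 5.4, 16.7, 17.2, 3.3.
Cumulative: 9.8, 16.4, 27.3, 33.6, 53.1, 67.6, 70.8, 76.2, 92.9, 110.1, 113.4.
The total first reaches 80 DD on day 9.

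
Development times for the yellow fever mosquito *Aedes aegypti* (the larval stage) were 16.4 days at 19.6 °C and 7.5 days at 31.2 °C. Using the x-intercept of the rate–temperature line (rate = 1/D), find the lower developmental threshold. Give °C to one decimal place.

9.8 °C

Linear rate model ⇒ the product D·(T − T_b) is constant across temperatures.
16.4·(19.6 − T_b) = 7.5·(31.2 − T_b)
T_b = (16.4·19.6 − 7.5·31.2) / (16.4 − 7.5) = 87.44 / 8.9 = 9.825 °C ≈ 9.8 °C.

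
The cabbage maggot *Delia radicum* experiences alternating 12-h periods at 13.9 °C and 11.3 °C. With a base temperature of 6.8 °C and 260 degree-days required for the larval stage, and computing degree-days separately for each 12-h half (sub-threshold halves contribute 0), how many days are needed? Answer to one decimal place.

44.8 days

Day half: max(0, 13.9 − 6.8) × 0.5 = 7.1 × 0.5 = 3.55 DD.
Night half: max(0, 11.3 − 6.8) × 0.5 = 4.5 × 0.5 = 2.25 DD.
Per 24 h: 5.80 DD/day.
Duration = 260 / 5.80 = 44.828 ≈ 44.8 days.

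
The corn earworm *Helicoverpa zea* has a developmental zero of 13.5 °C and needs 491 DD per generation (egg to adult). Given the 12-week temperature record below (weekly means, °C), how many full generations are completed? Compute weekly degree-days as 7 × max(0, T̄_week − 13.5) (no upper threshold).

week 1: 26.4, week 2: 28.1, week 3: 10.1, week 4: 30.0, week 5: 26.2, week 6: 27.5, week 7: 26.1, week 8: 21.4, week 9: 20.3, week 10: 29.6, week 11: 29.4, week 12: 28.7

Weekly DD (7 × max(0, T̄ − 13.5)): 90.3, 102.2, 0.0, 115.5, 88.9, 98.0, 88.2, 55.3, 47.6, 112.7, 111.3, 106.4.
Season total = 1016.4 DD.
Complete generations = ⌊1016.4 / 491⌋ = 2.

2 generations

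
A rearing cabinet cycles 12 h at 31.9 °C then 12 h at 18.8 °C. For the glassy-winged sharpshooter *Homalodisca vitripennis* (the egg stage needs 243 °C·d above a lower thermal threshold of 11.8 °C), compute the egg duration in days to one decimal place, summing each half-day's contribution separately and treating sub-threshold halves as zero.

17.9 days

Day half: max(0, 31.9 − 11.8) × 0.5 = 20.1 × 0.5 = 10.05 DD.
Night half: max(0, 18.8 − 11.8) × 0.5 = 7.0 × 0.5 = 3.50 DD.
Per 24 h: 13.55 DD/day.
Duration = 243 / 13.55 = 17.934 ≈ 17.9 days.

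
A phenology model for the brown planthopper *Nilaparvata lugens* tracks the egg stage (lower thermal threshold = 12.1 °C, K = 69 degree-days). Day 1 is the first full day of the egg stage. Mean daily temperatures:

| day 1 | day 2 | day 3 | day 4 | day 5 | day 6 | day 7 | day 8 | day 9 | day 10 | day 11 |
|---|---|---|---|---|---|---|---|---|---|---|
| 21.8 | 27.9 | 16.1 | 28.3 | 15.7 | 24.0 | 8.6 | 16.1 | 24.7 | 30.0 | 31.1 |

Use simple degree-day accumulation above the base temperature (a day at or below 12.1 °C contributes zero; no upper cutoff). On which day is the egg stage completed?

Daily DD above 12.1 °C: 9.7, 15.8, 4.0, 16.2, 3.6, 11.9, 0.0, 4.0, 12.6, 17.9, 19.0.
Cumulative: 9.7, 25.5, 29.5, 45.7, 49.3, 61.2, 61.2, 65.2, 77.8, 95.7, 114.7.
The total first reaches 69 DD on day 9.

day 9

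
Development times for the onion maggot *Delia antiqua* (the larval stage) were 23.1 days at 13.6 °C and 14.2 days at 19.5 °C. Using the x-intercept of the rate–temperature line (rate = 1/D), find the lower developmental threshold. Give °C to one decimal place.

Under the model K = D·(T − T_b), so D₁·(T₁ − T_b) = D₂·(T₂ − T_b).
23.1·(13.6 − T_b) = 14.2·(19.5 − T_b)
T_b = (23.1·13.6 − 14.2·19.5) / (23.1 − 14.2) = 37.26 / 8.9 = 4.187 °C ≈ 4.2 °C.

4.2 °C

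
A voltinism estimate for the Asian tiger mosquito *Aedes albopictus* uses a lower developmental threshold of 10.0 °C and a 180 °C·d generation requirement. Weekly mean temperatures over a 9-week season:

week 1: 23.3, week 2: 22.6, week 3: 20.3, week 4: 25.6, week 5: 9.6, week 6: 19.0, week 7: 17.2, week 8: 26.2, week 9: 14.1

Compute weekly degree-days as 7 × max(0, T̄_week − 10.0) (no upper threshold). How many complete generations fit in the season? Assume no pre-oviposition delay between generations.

Weekly DD (7 × max(0, T̄ − 10.0)): 93.1, 88.2, 72.1, 109.2, 0.0, 63.0, 50.4, 113.4, 28.7.
Season total = 618.1 DD.
Complete generations = ⌊618.1 / 180⌋ = 3.

3 generations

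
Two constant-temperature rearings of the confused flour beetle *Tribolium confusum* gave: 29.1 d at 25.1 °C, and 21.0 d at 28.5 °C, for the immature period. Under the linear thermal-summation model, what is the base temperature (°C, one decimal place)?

16.3 °C

Equal thermal constants: D₁(T₁ − T_b) = D₂(T₂ − T_b).
29.1·(25.1 − T_b) = 21.0·(28.5 − T_b)
T_b = (29.1·25.1 − 21.0·28.5) / (29.1 − 21.0) = 131.91 / 8.1 = 16.285 °C ≈ 16.3 °C.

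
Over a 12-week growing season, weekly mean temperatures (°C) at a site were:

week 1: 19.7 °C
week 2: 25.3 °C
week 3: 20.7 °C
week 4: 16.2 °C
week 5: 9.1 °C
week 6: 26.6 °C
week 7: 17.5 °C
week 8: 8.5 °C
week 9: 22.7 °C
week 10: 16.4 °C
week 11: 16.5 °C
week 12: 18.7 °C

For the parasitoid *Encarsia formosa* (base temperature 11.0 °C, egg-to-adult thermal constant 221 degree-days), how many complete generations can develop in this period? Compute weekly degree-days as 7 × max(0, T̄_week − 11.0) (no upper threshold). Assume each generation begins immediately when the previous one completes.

Weekly DD (7 × max(0, T̄ − 11.0)): 60.9, 100.1, 67.9, 36.4, 0.0, 109.2, 45.5, 0.0, 81.9, 37.8, 38.5, 53.9.
Season total = 632.1 DD.
Complete generations = ⌊632.1 / 221⌋ = 2.

2 generations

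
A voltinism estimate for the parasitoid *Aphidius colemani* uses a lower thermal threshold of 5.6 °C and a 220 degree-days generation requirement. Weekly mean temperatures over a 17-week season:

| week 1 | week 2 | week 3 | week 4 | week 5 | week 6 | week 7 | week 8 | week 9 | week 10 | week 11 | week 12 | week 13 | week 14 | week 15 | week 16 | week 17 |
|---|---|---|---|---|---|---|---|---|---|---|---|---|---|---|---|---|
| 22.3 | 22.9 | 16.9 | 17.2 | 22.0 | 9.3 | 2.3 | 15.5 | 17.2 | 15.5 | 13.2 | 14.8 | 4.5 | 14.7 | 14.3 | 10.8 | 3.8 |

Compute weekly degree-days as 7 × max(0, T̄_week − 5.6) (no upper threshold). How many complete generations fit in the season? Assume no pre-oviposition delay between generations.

4 generations

Weekly DD (7 × max(0, T̄ − 5.6)): 116.9, 121.1, 79.1, 81.2, 114.8, 25.9, 0.0, 69.3, 81.2, 69.3, 53.2, 64.4, 0.0, 63.7, 60.9, 36.4, 0.0.
Season total = 1037.4 DD.
Complete generations = ⌊1037.4 / 220⌋ = 4.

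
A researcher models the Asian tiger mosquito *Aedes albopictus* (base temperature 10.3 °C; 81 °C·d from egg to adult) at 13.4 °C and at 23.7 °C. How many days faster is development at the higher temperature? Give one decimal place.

At 13.4 °C: 81 / (13.4 − 10.3) = 81 / 3.1 = 26.129 d.
At 23.7 °C: 81 / (23.7 − 10.3) = 81 / 13.4 = 6.045 d.
Difference = |26.129 − 6.045| = 20.084 ≈ 20.1 days.

20.1 days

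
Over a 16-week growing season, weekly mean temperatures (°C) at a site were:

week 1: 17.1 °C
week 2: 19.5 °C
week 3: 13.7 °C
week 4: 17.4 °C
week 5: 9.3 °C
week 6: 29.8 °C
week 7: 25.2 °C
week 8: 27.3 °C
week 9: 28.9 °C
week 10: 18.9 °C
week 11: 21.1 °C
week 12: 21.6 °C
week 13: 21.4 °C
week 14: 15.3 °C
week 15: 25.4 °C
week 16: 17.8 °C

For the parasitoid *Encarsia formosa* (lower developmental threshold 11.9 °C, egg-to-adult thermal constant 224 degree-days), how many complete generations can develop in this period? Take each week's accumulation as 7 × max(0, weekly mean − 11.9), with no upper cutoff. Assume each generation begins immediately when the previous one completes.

Weekly DD (7 × max(0, T̄ − 11.9)): 36.4, 53.2, 12.6, 38.5, 0.0, 125.3, 93.1, 107.8, 119.0, 49.0, 64.4, 67.9, 66.5, 23.8, 94.5, 41.3.
Season total = 993.3 DD.
Complete generations = ⌊993.3 / 224⌋ = 4.

4 generations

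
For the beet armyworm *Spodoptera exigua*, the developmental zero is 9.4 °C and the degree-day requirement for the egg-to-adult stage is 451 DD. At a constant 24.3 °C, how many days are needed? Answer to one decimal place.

30.3 days

Daily accumulation = 24.3 − 9.4 = 14.9 DD/day.
Duration = 451 / 14.9 = 30.268 ≈ 30.3 days.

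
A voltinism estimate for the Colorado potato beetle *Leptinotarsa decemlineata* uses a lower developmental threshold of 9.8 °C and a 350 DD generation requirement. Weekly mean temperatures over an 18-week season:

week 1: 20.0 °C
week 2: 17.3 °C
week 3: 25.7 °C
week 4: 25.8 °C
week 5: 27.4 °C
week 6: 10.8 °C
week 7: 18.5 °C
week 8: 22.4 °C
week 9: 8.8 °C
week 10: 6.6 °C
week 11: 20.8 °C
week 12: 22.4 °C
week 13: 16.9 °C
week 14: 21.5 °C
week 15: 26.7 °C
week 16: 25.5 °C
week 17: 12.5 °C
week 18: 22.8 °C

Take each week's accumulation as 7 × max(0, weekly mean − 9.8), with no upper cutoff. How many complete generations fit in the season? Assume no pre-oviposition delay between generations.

Weekly DD (7 × max(0, T̄ − 9.8)): 71.4, 52.5, 111.3, 112.0, 123.2, 7.0, 60.9, 88.2, 0.0, 0.0, 77.0, 88.2, 49.7, 81.9, 118.3, 109.9, 18.9, 91.0.
Season total = 1261.4 DD.
Complete generations = ⌊1261.4 / 350⌋ = 3.

3 generations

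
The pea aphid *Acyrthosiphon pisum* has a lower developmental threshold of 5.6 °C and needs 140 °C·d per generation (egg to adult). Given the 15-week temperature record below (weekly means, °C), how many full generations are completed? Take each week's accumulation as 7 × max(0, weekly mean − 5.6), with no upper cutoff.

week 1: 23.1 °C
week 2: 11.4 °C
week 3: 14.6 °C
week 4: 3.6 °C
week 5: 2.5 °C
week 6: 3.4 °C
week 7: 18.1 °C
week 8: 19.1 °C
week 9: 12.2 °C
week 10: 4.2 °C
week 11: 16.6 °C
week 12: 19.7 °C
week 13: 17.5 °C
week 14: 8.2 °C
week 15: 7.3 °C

5 generations

Weekly DD (7 × max(0, T̄ − 5.6)): 122.5, 40.6, 63.0, 0.0, 0.0, 0.0, 87.5, 94.5, 46.2, 0.0, 77.0, 98.7, 83.3, 18.2, 11.9.
Season total = 743.4 DD.
Complete generations = ⌊743.4 / 140⌋ = 5.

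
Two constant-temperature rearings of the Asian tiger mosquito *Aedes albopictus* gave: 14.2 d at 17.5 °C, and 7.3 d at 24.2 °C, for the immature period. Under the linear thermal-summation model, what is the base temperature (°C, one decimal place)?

10.4 °C

Under the model K = D·(T − T_b), so D₁·(T₁ − T_b) = D₂·(T₂ − T_b).
14.2·(17.5 − T_b) = 7.3·(24.2 − T_b)
T_b = (14.2·17.5 − 7.3·24.2) / (14.2 − 7.3) = 71.84 / 6.9 = 10.412 °C ≈ 10.4 °C.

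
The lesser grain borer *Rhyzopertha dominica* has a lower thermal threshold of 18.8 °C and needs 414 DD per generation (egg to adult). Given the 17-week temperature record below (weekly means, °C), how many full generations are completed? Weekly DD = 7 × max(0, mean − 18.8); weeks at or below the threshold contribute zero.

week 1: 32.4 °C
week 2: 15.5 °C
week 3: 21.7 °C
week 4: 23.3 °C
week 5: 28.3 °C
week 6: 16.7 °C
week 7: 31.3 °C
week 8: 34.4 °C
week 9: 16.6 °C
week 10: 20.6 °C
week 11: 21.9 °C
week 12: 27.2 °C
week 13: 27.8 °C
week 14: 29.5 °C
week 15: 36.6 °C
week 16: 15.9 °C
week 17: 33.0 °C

2 generations

Weekly DD (7 × max(0, T̄ − 18.8)): 95.2, 0.0, 20.3, 31.5, 66.5, 0.0, 87.5, 109.2, 0.0, 12.6, 21.7, 58.8, 63.0, 74.9, 124.6, 0.0, 99.4.
Season total = 865.2 DD.
Complete generations = ⌊865.2 / 414⌋ = 2.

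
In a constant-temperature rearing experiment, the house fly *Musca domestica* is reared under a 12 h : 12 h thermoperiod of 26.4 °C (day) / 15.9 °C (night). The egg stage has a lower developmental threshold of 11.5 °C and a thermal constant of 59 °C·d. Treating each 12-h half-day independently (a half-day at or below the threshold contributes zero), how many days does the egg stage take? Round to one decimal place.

6.1 days

Day half: max(0, 26.4 − 11.5) × 0.5 = 14.9 × 0.5 = 7.45 DD.
Night half: max(0, 15.9 − 11.5) × 0.5 = 4.4 × 0.5 = 2.20 DD.
Per 24 h: 9.65 DD/day.
Duration = 59 / 9.65 = 6.114 ≈ 6.1 days.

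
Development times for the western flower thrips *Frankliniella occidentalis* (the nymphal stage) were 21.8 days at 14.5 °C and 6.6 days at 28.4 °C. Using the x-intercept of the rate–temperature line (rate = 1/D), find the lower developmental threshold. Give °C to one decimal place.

8.5 °C

Linear rate model ⇒ the product D·(T − T_b) is constant across temperatures.
21.8·(14.5 − T_b) = 6.6·(28.4 − T_b)
T_b = (21.8·14.5 − 6.6·28.4) / (21.8 − 6.6) = 128.66 / 15.2 = 8.464 °C ≈ 8.5 °C.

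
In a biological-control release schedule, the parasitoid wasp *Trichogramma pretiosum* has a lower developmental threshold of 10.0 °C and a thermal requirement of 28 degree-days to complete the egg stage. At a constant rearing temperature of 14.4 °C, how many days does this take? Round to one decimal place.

Daily accumulation = 14.4 − 10.0 = 4.4 DD/day.
Duration = 28 / 4.4 = 6.364 ≈ 6.4 days.

6.4 days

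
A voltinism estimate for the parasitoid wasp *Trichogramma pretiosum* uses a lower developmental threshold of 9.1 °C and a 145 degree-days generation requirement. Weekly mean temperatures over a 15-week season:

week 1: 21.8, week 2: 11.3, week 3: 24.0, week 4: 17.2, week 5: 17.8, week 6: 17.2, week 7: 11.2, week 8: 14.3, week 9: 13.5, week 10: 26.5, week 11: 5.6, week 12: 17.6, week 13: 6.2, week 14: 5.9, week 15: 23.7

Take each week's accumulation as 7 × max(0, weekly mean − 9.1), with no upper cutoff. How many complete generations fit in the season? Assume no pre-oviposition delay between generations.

Weekly DD (7 × max(0, T̄ − 9.1)): 88.9, 15.4, 104.3, 56.7, 60.9, 56.7, 14.7, 36.4, 30.8, 121.8, 0.0, 59.5, 0.0, 0.0, 102.2.
Season total = 748.3 DD.
Complete generations = ⌊748.3 / 145⌋ = 5.

5 generations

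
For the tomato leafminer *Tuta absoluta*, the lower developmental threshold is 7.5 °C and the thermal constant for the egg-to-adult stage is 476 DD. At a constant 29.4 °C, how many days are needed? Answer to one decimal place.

21.7 days

Daily accumulation = 29.4 − 7.5 = 21.9 DD/day.
Duration = 476 / 21.9 = 21.735 ≈ 21.7 days.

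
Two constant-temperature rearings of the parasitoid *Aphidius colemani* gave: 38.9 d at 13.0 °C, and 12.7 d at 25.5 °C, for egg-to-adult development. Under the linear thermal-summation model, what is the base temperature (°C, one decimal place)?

Under the model K = D·(T − T_b), so D₁·(T₁ − T_b) = D₂·(T₂ − T_b).
38.9·(13.0 − T_b) = 12.7·(25.5 − T_b)
T_b = (38.9·13.0 − 12.7·25.5) / (38.9 − 12.7) = 181.85 / 26.2 = 6.941 °C ≈ 6.9 °C.

6.9 °C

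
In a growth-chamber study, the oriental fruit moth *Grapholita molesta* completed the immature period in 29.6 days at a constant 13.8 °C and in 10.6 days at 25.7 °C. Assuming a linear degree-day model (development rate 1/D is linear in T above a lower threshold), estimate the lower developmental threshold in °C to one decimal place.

Equal thermal constants: D₁(T₁ − T_b) = D₂(T₂ − T_b).
29.6·(13.8 − T_b) = 10.6·(25.7 − T_b)
T_b = (29.6·13.8 − 10.6·25.7) / (29.6 − 10.6) = 136.06 / 19.0 = 7.161 °C ≈ 7.2 °C.

7.2 °C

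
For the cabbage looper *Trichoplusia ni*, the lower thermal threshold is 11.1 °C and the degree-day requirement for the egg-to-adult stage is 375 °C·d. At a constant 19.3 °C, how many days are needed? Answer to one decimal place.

Daily accumulation = 19.3 − 11.1 = 8.2 DD/day.
Duration = 375 / 8.2 = 45.732 ≈ 45.7 days.

45.7 days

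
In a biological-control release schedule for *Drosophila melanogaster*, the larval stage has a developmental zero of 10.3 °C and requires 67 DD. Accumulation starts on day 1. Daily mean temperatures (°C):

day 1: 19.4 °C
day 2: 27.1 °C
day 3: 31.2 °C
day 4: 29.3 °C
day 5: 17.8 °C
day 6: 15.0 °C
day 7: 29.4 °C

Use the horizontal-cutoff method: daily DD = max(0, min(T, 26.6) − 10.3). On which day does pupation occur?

day 6

Daily DD above 10.3 °C (capped at 16.3): 9.1, 16.3, 16.3, 16.3, 7.5, 4.7, 16.3.
Cumulative: 9.1, 25.4, 41.7, 58.0, 65.5, 70.2, 86.5.
The total first reaches 67 DD on day 6.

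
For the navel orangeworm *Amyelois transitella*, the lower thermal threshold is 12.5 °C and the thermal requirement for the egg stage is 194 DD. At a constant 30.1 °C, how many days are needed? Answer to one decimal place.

11.0 days

Daily accumulation = 30.1 − 12.5 = 17.6 DD/day.
Duration = 194 / 17.6 = 11.023 ≈ 11.0 days.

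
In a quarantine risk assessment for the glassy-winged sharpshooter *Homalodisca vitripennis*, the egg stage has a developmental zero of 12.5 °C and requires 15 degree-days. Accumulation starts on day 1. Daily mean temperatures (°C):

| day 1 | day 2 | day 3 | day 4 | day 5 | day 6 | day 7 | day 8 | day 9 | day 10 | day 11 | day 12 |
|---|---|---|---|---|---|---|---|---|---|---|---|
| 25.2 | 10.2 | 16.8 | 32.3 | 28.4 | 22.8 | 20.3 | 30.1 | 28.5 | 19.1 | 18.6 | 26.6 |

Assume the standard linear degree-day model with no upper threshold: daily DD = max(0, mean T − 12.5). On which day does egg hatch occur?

Daily DD above 12.5 °C: 12.7, 0.0, 4.3, 19.8, 15.9, 10.3, 7.8, 17.6, 16.0, 6.6, 6.1, 14.1.
Cumulative: 12.7, 12.7, 17.0, 36.8, 52.7, 63.0, 70.8, 88.4, 104.4, 111.0, 117.1, 131.2.
The total first reaches 15 DD on day 3.

day 3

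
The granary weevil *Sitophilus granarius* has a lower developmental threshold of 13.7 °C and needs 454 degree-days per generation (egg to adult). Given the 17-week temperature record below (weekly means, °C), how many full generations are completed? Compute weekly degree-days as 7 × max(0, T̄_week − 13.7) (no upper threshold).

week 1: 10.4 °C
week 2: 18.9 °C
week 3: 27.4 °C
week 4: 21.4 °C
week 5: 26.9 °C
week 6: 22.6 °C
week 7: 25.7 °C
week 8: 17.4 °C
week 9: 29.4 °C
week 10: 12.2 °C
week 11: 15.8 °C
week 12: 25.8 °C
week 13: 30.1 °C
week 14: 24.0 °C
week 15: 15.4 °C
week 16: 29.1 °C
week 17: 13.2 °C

Weekly DD (7 × max(0, T̄ − 13.7)): 0.0, 36.4, 95.9, 53.9, 92.4, 62.3, 84.0, 25.9, 109.9, 0.0, 14.7, 84.7, 114.8, 72.1, 11.9, 107.8, 0.0.
Season total = 966.7 DD.
Complete generations = ⌊966.7 / 454⌋ = 2.

2 generations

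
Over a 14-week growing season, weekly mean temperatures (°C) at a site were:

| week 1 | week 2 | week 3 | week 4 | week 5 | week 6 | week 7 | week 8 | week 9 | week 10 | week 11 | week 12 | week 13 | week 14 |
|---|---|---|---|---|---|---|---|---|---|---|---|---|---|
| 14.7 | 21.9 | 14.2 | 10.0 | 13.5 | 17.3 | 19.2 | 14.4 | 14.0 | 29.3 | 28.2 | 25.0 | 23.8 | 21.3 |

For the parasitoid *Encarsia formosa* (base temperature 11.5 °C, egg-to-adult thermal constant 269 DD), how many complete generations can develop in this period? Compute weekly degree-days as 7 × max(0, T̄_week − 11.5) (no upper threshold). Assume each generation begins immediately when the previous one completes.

Weekly DD (7 × max(0, T̄ − 11.5)): 22.4, 72.8, 18.9, 0.0, 14.0, 40.6, 53.9, 20.3, 17.5, 124.6, 116.9, 94.5, 86.1, 68.6.
Season total = 751.1 DD.
Complete generations = ⌊751.1 / 269⌋ = 2.

2 generations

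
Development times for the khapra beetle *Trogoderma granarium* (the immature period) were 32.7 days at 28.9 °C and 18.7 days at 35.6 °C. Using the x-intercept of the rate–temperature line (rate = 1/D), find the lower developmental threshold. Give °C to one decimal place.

20.0 °C

Equal thermal constants: D₁(T₁ − T_b) = D₂(T₂ − T_b).
32.7·(28.9 − T_b) = 18.7·(35.6 − T_b)
T_b = (32.7·28.9 − 18.7·35.6) / (32.7 − 18.7) = 279.31 / 14.0 = 19.951 °C ≈ 20.0 °C.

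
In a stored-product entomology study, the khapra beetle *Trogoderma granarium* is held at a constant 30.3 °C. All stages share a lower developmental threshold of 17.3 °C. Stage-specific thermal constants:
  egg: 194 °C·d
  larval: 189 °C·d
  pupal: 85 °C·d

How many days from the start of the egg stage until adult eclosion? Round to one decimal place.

36.0 days

Daily accumulation at 30.3 °C = 30.3 − 17.3 = 13.0 DD/day.
Total K = 194 + 189 + 85 = 468 DD.
Total duration = 468 / 13.0 = 36.000 ≈ 36.0 days.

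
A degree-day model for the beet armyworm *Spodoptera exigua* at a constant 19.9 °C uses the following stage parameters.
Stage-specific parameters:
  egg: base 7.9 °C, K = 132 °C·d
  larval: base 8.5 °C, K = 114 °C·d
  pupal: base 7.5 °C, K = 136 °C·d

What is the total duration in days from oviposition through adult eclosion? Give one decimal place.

32.0 days

egg: 132 / (19.9 − 7.9) = 132 / 12.0 = 11.000 d.
larval: 114 / (19.9 − 8.5) = 114 / 11.4 = 10.000 d.
pupal: 136 / (19.9 − 7.5) = 136 / 12.4 = 10.968 d.
Sum = 31.968 ≈ 32.0 days.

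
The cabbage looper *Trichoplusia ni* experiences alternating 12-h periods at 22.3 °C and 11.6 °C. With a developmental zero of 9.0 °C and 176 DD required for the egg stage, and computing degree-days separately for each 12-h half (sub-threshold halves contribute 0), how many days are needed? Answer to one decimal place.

22.1 days

Day half: max(0, 22.3 − 9.0) × 0.5 = 13.3 × 0.5 = 6.65 DD.
Night half: max(0, 11.6 − 9.0) × 0.5 = 2.6 × 0.5 = 1.30 DD.
Per 24 h: 7.95 DD/day.
Duration = 176 / 7.95 = 22.138 ≈ 22.1 days.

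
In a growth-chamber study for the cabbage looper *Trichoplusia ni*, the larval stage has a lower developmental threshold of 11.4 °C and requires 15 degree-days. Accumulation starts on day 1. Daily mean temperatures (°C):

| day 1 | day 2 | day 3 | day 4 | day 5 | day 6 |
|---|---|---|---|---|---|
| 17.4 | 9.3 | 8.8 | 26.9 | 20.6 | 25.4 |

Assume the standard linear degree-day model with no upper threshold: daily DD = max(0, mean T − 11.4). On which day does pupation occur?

day 4

Daily DD above 11.4 °C: 6.0, 0.0, 0.0, 15.5, 9.2, 14.0.
Cumulative: 6.0, 6.0, 6.0, 21.5, 30.7, 44.7.
The total first reaches 15 DD on day 4.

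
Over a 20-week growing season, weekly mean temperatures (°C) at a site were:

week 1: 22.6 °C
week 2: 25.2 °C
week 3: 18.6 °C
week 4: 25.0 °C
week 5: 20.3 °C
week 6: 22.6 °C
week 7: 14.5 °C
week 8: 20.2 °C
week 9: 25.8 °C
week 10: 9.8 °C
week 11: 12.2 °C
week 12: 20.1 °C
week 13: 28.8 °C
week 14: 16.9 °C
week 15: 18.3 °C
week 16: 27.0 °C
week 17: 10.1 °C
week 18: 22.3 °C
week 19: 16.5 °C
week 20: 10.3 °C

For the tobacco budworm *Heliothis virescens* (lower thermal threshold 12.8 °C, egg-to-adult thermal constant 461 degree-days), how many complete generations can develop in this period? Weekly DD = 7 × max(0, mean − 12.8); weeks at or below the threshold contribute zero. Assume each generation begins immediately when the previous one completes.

2 generations

Weekly DD (7 × max(0, T̄ − 12.8)): 68.6, 86.8, 40.6, 85.4, 52.5, 68.6, 11.9, 51.8, 91.0, 0.0, 0.0, 51.1, 112.0, 28.7, 38.5, 99.4, 0.0, 66.5, 25.9, 0.0.
Season total = 979.3 DD.
Complete generations = ⌊979.3 / 461⌋ = 2.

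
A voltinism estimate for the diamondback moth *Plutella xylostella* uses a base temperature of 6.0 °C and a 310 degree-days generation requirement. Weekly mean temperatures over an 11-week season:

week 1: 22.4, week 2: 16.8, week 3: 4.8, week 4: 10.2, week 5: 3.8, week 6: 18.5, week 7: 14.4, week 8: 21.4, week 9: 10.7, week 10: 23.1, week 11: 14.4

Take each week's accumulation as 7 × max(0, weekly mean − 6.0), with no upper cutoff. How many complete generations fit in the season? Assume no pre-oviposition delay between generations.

2 generations

Weekly DD (7 × max(0, T̄ − 6.0)): 114.8, 75.6, 0.0, 29.4, 0.0, 87.5, 58.8, 107.8, 32.9, 119.7, 58.8.
Season total = 685.3 DD.
Complete generations = ⌊685.3 / 310⌋ = 2.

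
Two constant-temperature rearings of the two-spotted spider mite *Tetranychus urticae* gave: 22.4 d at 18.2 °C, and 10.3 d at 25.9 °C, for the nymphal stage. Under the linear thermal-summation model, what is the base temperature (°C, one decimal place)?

11.6 °C

Equal thermal constants: D₁(T₁ − T_b) = D₂(T₂ − T_b).
22.4·(18.2 − T_b) = 10.3·(25.9 − T_b)
T_b = (22.4·18.2 − 10.3·25.9) / (22.4 − 10.3) = 140.91 / 12.1 = 11.645 °C ≈ 11.6 °C.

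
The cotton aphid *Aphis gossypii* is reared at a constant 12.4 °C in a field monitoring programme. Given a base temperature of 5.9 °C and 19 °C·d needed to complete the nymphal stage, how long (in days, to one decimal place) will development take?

2.9 days

Daily accumulation = 12.4 − 5.9 = 6.5 DD/day.
Duration = 19 / 6.5 = 2.923 ≈ 2.9 days.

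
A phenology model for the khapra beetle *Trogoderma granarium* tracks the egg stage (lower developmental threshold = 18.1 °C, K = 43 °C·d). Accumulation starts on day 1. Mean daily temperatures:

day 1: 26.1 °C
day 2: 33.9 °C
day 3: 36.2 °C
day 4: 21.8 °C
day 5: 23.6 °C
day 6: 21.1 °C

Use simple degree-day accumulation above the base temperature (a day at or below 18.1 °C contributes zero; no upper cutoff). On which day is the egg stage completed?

Daily DD above 18.1 °C: 8.0, 15.8, 18.1, 3.7, 5.5, 3.0.
Cumulative: 8.0, 23.8, 41.9, 45.6, 51.1, 54.1.
The total first reaches 43 DD on day 4.

day 4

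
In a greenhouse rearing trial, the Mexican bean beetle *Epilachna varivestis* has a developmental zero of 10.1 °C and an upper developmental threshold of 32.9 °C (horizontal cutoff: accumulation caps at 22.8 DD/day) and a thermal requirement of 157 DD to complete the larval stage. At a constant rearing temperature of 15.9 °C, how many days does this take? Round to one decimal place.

Daily accumulation = 15.9 − 10.1 = 5.8 DD/day.
Duration = 157 / 5.8 = 27.069 ≈ 27.1 days.

27.1 days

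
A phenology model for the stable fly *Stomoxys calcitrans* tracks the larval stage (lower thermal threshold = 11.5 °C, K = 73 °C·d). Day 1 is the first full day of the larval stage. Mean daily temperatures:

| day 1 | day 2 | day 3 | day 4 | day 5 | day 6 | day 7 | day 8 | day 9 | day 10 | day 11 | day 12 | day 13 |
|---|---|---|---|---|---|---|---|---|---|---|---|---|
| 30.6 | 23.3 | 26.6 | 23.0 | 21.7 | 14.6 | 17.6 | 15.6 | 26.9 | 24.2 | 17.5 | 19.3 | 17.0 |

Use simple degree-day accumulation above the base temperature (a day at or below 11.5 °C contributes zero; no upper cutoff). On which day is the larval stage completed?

Daily DD above 11.5 °C: 19.1, 11.8, 15.1, 11.5, 10.2, 3.1, 6.1, 4.1, 15.4, 12.7, 6.0, 7.8, 5.5.
Cumulative: 19.1, 30.9, 46.0, 57.5, 67.7, 70.8, 76.9, 81.0, 96.4, 109.1, 115.1, 122.9, 128.4.
The total first reaches 73 DD on day 7.

day 7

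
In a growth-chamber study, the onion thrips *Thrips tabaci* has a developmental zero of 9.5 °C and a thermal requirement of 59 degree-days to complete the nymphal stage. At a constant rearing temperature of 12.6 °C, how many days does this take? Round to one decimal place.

Daily accumulation = 12.6 − 9.5 = 3.1 DD/day.
Duration = 59 / 3.1 = 19.032 ≈ 19.0 days.

19.0 days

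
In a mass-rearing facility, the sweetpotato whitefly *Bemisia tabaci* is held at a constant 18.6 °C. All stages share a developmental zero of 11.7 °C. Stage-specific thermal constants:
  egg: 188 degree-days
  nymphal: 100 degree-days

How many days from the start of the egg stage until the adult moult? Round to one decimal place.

41.7 days

Daily accumulation at 18.6 °C = 18.6 − 11.7 = 6.9 DD/day.
Total K = 188 + 100 = 288 DD.
Total duration = 288 / 6.9 = 41.739 ≈ 41.7 days.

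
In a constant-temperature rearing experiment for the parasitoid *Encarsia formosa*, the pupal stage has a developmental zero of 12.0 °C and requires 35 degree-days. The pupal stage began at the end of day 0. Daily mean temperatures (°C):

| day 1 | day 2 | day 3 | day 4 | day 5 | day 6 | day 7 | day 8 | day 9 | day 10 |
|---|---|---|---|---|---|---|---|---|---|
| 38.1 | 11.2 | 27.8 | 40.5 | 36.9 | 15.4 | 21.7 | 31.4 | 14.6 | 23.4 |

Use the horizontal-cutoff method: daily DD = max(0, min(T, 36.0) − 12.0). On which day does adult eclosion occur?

Daily DD above 12.0 °C (capped at 24.0): 24.0, 0.0, 15.8, 24.0, 24.0, 3.4, 9.7, 19.4, 2.6, 11.4.
Cumulative: 24.0, 24.0, 39.8, 63.8, 87.8, 91.2, 100.9, 120.3, 122.9, 134.3.
The total first reaches 35 DD on day 3.

day 3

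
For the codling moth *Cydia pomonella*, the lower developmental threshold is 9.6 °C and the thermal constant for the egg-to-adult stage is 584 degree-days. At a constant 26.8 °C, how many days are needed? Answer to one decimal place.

34.0 days

Daily accumulation = 26.8 − 9.6 = 17.2 DD/day.
Duration = 584 / 17.2 = 33.953 ≈ 34.0 days.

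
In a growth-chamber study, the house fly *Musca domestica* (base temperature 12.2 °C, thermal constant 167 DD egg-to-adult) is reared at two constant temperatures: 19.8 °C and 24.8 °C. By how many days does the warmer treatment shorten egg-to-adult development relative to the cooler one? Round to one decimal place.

8.7 days

At 19.8 °C: 167 / (19.8 − 12.2) = 167 / 7.6 = 21.974 d.
At 24.8 °C: 167 / (24.8 − 12.2) = 167 / 12.6 = 13.254 d.
Difference = |21.974 − 13.254| = 8.720 ≈ 8.7 days.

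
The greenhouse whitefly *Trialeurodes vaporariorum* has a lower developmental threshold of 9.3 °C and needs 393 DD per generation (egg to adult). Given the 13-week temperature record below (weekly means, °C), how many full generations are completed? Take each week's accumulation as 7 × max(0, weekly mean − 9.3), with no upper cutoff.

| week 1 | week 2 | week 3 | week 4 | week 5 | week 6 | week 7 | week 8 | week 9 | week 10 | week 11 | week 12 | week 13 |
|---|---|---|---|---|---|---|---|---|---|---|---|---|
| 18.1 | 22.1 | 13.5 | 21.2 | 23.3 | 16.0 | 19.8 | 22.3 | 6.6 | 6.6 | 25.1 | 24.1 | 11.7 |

2 generations

Weekly DD (7 × max(0, T̄ − 9.3)): 61.6, 89.6, 29.4, 83.3, 98.0, 46.9, 73.5, 91.0, 0.0, 0.0, 110.6, 103.6, 16.8.
Season total = 804.3 DD.
Complete generations = ⌊804.3 / 393⌋ = 2.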